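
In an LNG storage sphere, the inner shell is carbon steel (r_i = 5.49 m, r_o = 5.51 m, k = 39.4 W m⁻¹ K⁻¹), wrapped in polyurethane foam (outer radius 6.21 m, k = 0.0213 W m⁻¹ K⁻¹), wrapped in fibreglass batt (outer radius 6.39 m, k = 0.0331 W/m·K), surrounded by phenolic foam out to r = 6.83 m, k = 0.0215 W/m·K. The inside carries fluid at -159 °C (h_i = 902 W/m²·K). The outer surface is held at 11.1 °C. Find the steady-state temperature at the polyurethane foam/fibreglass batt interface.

T = -54.7 °C

Series thermal resistances, inner to outer:
  R_conv,in = 1/(4πr²h) = 1/(4π·5.49²·902) = 2.927×10^-6 K/W
  R_carbon steel = (1/5.49 − 1/5.51)/(4πk) = 6.612×10^-4/(4π·39.4) = 1.335×10^-6 K/W
  R_polyurethane foam = (1/5.51 − 1/6.21)/(4πk) = 0.02046/(4π·0.0213) = 0.07643 K/W
  R_fibreglass batt = (1/6.21 − 1/6.39)/(4πk) = 0.004536/(4π·0.0331) = 0.01091 K/W
  R_phenolic foam = (1/6.39 − 1/6.83)/(4πk) = 0.01008/(4π·0.0215) = 0.03731 K/W
ΣR = 2.927×10^-6 + 1.335×10^-6 + 0.07643 + 0.01091 + 0.03731 = 0.1247 K/W
Q = ΔT/ΣR = (-159 °C − 11.1 °C)/0.1247 = -1364 W
From the inner boundary to the polyurethane foam/fibreglass batt interface, ΣR_partial = 0.07643 K/W.
T_interface = T_in − Q·ΣR_partial = -159 °C − (-1364)(0.07643) = -54.7 °C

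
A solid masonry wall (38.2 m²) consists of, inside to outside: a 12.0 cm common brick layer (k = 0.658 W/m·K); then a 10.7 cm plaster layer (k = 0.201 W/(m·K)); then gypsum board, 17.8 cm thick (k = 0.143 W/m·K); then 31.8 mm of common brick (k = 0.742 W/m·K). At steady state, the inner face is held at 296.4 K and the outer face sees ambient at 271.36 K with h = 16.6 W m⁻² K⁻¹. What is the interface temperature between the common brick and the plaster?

T = 294.2 K

Series thermal resistances, inner to outer:
  R_common brick = L/(kA) = 0.120/(0.658·38.2) = 0.004774 K/W
  R_plaster = L/(kA) = 0.107/(0.201·38.2) = 0.01394 K/W
  R_gypsum board = L/(kA) = 0.178/(0.143·38.2) = 0.03259 K/W
  R_common brick = L/(kA) = 0.0318/(0.742·38.2) = 0.001122 K/W
  R_conv,out = 1/(hA) = 1/(16.6·38.2) = 0.001577 K/W
ΣR = 0.004774 + 0.01394 + 0.03259 + 0.001122 + 0.001577 = 0.05400 K/W
Q = ΔT/ΣR = (296.4 K − 271.36 K)/0.05400 = 463.7 W
From the inner boundary to the common brick/plaster interface, ΣR_partial = 0.004774 K/W.
T_interface = T_in − Q·ΣR_partial = 296.4 K − (463.7)(0.004774) = 294.2 K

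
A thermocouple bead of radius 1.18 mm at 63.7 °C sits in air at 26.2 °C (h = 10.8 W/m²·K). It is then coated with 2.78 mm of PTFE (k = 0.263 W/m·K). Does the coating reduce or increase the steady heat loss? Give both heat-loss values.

increases: 0.00709 → 0.0577 W

Critical radius for a sphere: r_cr = 2k/h = 0.0487 m = 4.87 cm.
Outer radius after coating: r₂ = 0.00118 + 0.00278 = 0.00396 m.
Since r₁ < r_cr and r₂ ≤ r_cr, the coating moves toward the maximum at r_cr — heat loss rises.
Bare: R = 1/(4πr₁²h) = 5292 K/W; Q = 37.5/5292 = 0.00709 W.
Coated: R = R_cond + R_conv = 649.9 K/W; Q = 37.5/649.9 = 0.0577 W.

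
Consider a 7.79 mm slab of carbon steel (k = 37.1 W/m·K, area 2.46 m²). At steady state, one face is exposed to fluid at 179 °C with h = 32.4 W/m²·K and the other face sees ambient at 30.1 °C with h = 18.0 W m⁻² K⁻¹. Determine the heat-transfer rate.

Resistance network (inner→outer):
  R_conv,in = 1/(hA) = 1/(32.4·2.46) = 0.01255 K/W
  R_carbon steel = L/(kA) = 0.00779/(37.1·2.46) = 8.535×10^-5 K/W
  R_conv,out = 1/(hA) = 1/(18.0·2.46) = 0.02258 K/W
ΣR = 0.01255 + 8.535×10^-5 + 0.02258 = 0.03522 K/W
Q = ΔT/ΣR = (179 °C − 30.1 °C)/0.03522 = 4230 W

Q = 4230 W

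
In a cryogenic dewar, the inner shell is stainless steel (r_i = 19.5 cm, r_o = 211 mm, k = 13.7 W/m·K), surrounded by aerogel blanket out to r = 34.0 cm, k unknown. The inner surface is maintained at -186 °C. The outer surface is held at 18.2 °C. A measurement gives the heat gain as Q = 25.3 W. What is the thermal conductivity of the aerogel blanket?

k = 0.0177 W/m·K

ΣR = ΔT/Q = |-186 − 18.2|/25.3 = 8.071 K/W
Known resistances:
  R_stainless steel = (1/0.195 − 1/0.211)/(4πk) = 0.3889/(4π·13.7) = 0.002259 K/W
R_aerogel blanket = ΣR − ΣR_known = 8.071 − 0.002259 = 8.069 K/W
(1/r₁−1/r₂)/(4πk) = 8.069 ⇒ k = 1.798/(4π·8.069) = 0.0177 W/m·K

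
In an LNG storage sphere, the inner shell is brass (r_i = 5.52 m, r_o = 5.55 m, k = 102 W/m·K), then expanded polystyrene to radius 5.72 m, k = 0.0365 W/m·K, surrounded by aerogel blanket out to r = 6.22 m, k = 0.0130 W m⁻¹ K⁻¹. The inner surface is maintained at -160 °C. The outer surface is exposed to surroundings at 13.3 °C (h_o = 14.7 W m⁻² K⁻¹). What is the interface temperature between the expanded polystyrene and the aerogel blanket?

T = -139 °C

Series thermal resistances, inner to outer:
  R_brass = (1/5.52 − 1/5.55)/(4πk) = 9.792×10^-4/(4π·102) = 7.640×10^-7 K/W
  R_expanded polystyrene = (1/5.55 − 1/5.72)/(4πk) = 0.005355/(4π·0.0365) = 0.01168 K/W
  R_aerogel blanket = (1/5.72 − 1/6.22)/(4πk) = 0.01405/(4π·0.0130) = 0.08603 K/W
  R_conv,out = 1/(4πr²h) = 1/(4π·6.22²·14.7) = 1.399×10^-4 K/W
ΣR = 7.640×10^-7 + 0.01168 + 0.08603 + 1.399×10^-4 = 0.09785 K/W
Q = ΔT/ΣR = (-160 °C − 13.3 °C)/0.09785 = -1771 W
From the inner boundary to the expanded polystyrene/aerogel blanket interface, ΣR_partial = 0.01168 K/W.
T_interface = T_in − Q·ΣR_partial = -160 °C − (-1771)(0.01168) = -139 °C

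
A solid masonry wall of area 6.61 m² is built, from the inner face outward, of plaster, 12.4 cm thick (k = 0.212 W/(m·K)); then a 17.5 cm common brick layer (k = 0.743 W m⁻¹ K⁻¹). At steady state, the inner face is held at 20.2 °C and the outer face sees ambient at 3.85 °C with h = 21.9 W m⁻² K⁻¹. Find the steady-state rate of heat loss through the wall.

Q = 125 W

Series thermal resistances, inner to outer:
  R_plaster = L/(kA) = 0.124/(0.212·6.61) = 0.08849 K/W
  R_common brick = L/(kA) = 0.175/(0.743·6.61) = 0.03563 K/W
  R_conv,out = 1/(hA) = 1/(21.9·6.61) = 0.006908 K/W
ΣR = 0.08849 + 0.03563 + 0.006908 = 0.1310 K/W
Q = ΔT/ΣR = (20.2 °C − 3.85 °C)/0.1310 = 125 W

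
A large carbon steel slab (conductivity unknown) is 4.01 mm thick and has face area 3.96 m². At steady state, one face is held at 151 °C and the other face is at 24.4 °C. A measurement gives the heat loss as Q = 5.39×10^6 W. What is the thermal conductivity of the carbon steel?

k = 43.1 W/m·K

ΣR = ΔT/Q = |151 − 24.4|/5.39×10^6 = 2.349×10^-5 K/W
L/(kA) = 2.349×10^-5 ⇒ k = 0.00401/(2.349×10^-5·3.96) = 43.1 W/m·K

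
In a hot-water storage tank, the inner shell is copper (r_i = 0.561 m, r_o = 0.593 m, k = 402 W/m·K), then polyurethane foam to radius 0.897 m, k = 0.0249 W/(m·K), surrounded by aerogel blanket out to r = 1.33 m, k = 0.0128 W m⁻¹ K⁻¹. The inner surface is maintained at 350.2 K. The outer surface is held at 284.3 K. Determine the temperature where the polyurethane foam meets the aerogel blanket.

Series thermal resistances, inner to outer:
  R_copper = (1/0.561 − 1/0.593)/(4πk) = 0.09619/(4π·402) = 1.904×10^-5 K/W
  R_polyurethane foam = (1/0.593 − 1/0.897)/(4πk) = 0.5715/(4π·0.0249) = 1.826 K/W
  R_aerogel blanket = (1/0.897 − 1/1.33)/(4πk) = 0.3629/(4π·0.0128) = 2.256 K/W
ΣR = 1.904×10^-5 + 1.826 + 2.256 = 4.082 K/W
Q = ΔT/ΣR = (350.2 K − 284.3 K)/4.082 = 16.14 W
From the inner boundary to the polyurethane foam/aerogel blanket interface, ΣR_partial = 1.826 K/W.
T_interface = T_in − Q·ΣR_partial = 350.2 K − (16.14)(1.826) = 320.7 K

T = 320.7 K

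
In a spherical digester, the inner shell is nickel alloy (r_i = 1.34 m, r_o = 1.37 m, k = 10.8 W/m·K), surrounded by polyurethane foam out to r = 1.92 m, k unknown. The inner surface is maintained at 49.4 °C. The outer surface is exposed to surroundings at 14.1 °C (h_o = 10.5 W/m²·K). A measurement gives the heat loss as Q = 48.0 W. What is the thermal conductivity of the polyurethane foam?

k = 0.0227 W/m·K

ΣR = ΔT/Q = |49.4 − 14.1|/48.0 = 0.7354 K/W
Known resistances:
  R_nickel alloy = (1/1.34 − 1/1.37)/(4πk) = 0.01634/(4π·10.8) = 1.204×10^-4 K/W
  R_conv,out = 1/(4πr²h) = 1/(4π·1.92²·10.5) = 0.002056 K/W
R_polyurethane foam = ΣR − ΣR_known = 0.7354 − 0.002176 = 0.7332 K/W
(1/r₁−1/r₂)/(4πk) = 0.7332 ⇒ k = 0.2091/(4π·0.7332) = 0.0227 W/m·K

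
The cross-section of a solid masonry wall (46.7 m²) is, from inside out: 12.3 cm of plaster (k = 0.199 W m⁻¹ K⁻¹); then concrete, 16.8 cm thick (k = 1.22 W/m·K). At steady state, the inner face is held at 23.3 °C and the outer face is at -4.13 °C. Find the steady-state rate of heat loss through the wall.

Q = 1690 W

Series thermal resistances, inner to outer:
  R_plaster = L/(kA) = 0.123/(0.199·46.7) = 0.01324 K/W
  R_concrete = L/(kA) = 0.168/(1.22·46.7) = 0.002949 K/W
ΣR = 0.01324 + 0.002949 = 0.01619 K/W
Q = ΔT/ΣR = (23.3 °C − -4.13 °C)/0.01619 = 1690 W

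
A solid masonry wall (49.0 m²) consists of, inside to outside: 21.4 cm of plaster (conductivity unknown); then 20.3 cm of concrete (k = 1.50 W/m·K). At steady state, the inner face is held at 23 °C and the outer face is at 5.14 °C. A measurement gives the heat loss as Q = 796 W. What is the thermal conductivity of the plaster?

k = 0.222 W/m·K

ΣR = ΔT/Q = |23 − 5.14|/796 = 0.02244 K/W
Known resistances:
  R_concrete = L/(kA) = 0.203/(1.50·49.0) = 0.002762 K/W
R_plaster = ΣR − ΣR_known = 0.02244 − 0.002762 = 0.01968 K/W
L/(kA) = 0.01968 ⇒ k = 0.214/(0.01968·49.0) = 0.222 W/m·K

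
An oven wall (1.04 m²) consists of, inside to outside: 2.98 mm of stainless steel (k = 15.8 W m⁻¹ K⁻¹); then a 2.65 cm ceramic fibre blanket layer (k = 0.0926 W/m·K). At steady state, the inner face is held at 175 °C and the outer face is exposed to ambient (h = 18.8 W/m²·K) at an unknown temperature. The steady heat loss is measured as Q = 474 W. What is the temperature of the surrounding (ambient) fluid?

T_out = 20.2 °C

Sum the resistances:
  R_stainless steel = L/(kA) = 0.00298/(15.8·1.04) = 1.814×10^-4 K/W
  R_ceramic fibre blanket = L/(kA) = 0.0265/(0.0926·1.04) = 0.2752 K/W
  R_conv,out = 1/(hA) = 1/(18.8·1.04) = 0.05115 K/W
ΣR = 0.3265 K/W
ΔT = Q·ΣR = 474 × 0.3265 = 154.8 K
Heat flows outward, so T_out = T_in − ΔT = 175 − 154.8 = 20.2 °C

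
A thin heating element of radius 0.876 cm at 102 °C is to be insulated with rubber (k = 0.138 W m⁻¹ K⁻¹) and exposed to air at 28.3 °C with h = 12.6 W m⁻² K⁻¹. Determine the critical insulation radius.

For a cylinder, r_cr = k_ins/h = 0.138/12.6 = 0.0110 m = 1.10 cm

r_cr = 1.10 cm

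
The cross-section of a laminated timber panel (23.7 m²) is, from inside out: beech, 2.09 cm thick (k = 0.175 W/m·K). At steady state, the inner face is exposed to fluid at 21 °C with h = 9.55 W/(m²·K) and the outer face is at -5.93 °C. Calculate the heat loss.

Q = 2.85 kW

Resistance network (inner→outer):
  R_conv,in = 1/(hA) = 1/(9.55·23.7) = 0.004418 K/W
  R_beech = L/(kA) = 0.0209/(0.175·23.7) = 0.005039 K/W
ΣR = 0.004418 + 0.005039 = 0.009457 K/W
Q = ΔT/ΣR = (21 °C − -5.93 °C)/0.009457 = 2850 W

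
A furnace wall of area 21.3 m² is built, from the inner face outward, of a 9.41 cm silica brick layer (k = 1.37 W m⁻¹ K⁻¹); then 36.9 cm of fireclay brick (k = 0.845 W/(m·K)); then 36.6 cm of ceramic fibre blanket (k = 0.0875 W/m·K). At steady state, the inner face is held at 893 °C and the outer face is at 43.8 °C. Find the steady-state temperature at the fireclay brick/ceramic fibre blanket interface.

Resistance network (inner→outer):
  R_silica brick = L/(kA) = 0.0941/(1.37·21.3) = 0.003225 K/W
  R_fireclay brick = L/(kA) = 0.369/(0.845·21.3) = 0.02050 K/W
  R_ceramic fibre blanket = L/(kA) = 0.366/(0.0875·21.3) = 0.1964 K/W
ΣR = 0.003225 + 0.02050 + 0.1964 = 0.2201 K/W
Q = ΔT/ΣR = (893 °C − 43.8 °C)/0.2201 = 3858 W
From the inner boundary to the fireclay brick/ceramic fibre blanket interface, ΣR_partial = 0.02372 K/W.
T_interface = T_in − Q·ΣR_partial = 893 °C − (3858)(0.02372) = 801 °C

T = 801 °C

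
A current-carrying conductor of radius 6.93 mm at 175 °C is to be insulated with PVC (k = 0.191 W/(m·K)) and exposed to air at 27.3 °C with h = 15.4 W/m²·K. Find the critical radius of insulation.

For a cylinder, r_cr = k_ins/h = 0.191/15.4 = 0.0124 m = 1.24 cm

r_cr = 1.24 cm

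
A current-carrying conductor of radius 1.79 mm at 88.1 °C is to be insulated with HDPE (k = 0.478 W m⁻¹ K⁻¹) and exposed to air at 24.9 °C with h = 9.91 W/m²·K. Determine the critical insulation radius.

For a cylinder, r_cr = k_ins/h = 0.478/9.91 = 0.0482 m = 4.82 cm

r_cr = 4.82 cm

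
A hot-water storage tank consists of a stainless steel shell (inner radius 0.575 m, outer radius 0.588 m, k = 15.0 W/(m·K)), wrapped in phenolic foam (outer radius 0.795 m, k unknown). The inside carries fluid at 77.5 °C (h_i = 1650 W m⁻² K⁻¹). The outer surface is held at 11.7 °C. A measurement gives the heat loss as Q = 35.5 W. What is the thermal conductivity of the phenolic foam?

k = 0.0190 W/m·K

ΣR = ΔT/Q = |77.5 − 11.7|/35.5 = 1.854 K/W
Known resistances:
  R_conv,in = 1/(4πr²h) = 1/(4π·0.575²·1650) = 1.459×10^-4 K/W
  R_stainless steel = (1/0.575 − 1/0.588)/(4πk) = 0.03845/(4π·15.0) = 2.040×10^-4 K/W
R_phenolic foam = ΣR − ΣR_known = 1.854 − 3.499×10^-4 = 1.854 K/W
(1/r₁−1/r₂)/(4πk) = 1.854 ⇒ k = 0.4428/(4π·1.854) = 0.0190 W/m·K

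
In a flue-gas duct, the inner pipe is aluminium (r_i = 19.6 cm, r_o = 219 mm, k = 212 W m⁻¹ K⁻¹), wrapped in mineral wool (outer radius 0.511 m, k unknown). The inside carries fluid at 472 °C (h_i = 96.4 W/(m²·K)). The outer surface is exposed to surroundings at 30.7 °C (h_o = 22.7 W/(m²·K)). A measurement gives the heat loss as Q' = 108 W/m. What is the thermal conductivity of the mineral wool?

k = 0.0332 W/m·K

ΣR = ΔT/Q' = |472 − 30.7|/108 = 4.086 m·K/W
Known resistances:
  R'_conv,in = 1/(2πr h) = 1/(2π·0.196·96.4) = 0.008423 m·K/W
  R'_aluminium = ln(0.219/0.196)/(2πk) = 0.1110/(2π·212) = 8.330×10^-5 m·K/W
  R'_conv,out = 1/(2πr h) = 1/(2π·0.511·22.7) = 0.01372 m·K/W
R_mineral wool = ΣR − ΣR_known = 4.086 − 0.02223 = 4.064 m·K/W
ln(r₂/r₁)/(2πk) = 4.064 ⇒ k = 0.8473/(2π·4.064) = 0.0332 W/m·K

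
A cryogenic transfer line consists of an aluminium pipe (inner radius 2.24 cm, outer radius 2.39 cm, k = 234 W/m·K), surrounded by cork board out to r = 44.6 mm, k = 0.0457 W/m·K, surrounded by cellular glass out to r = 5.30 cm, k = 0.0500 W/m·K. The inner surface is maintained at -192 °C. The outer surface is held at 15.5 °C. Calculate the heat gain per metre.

Series thermal resistances, inner to outer:
  R'_aluminium = ln(0.0239/0.0224)/(2πk) = 0.06482/(2π·234) = 4.409×10^-5 m·K/W
  R'_cork board = ln(0.0446/0.0239)/(2πk) = 0.6239/(2π·0.0457) = 2.173 m·K/W
  R'_cellular glass = ln(0.0530/0.0446)/(2πk) = 0.1726/(2π·0.0500) = 0.5493 m·K/W
ΣR = 4.409×10^-5 + 2.173 + 0.5493 = 2.722 m·K/W
Q' = ΔT/ΣR = (-192 °C − 15.5 °C)/2.722 = -76.2 W/m
(Negative Q' ⇒ heat flows inward; heat gain = 76.2 W/m.)

Q' = 76.2 W/m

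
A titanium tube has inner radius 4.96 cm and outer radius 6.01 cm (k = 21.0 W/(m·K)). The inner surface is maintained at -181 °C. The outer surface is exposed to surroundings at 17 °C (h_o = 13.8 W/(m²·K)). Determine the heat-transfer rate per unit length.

Q' = 1020 W/m

Treat each layer as a resistance in series:
  R'_titanium = ln(0.0601/0.0496)/(2πk) = 0.1920/(2π·21.0) = 0.001455 m·K/W
  R'_conv,out = 1/(2πr h) = 1/(2π·0.0601·13.8) = 0.1919 m·K/W
ΣR = 0.001455 + 0.1919 = 0.1934 m·K/W
Q' = ΔT/ΣR = (-181 °C − 17 °C)/0.1934 = -1020 W/m
(Negative Q' ⇒ heat flows inward; heat gain = 1020 W/m.)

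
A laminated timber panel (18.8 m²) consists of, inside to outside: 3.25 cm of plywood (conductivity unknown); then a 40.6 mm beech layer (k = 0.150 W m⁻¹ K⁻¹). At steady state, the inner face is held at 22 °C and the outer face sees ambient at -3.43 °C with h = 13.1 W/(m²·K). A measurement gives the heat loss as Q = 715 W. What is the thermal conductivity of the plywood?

k = 0.101 W/m·K

ΣR = ΔT/Q = |22 − -3.43|/715 = 0.03557 K/W
Known resistances:
  R_beech = L/(kA) = 0.0406/(0.150·18.8) = 0.01440 K/W
  R_conv,out = 1/(hA) = 1/(13.1·18.8) = 0.004060 K/W
R_plywood = ΣR − ΣR_known = 0.03557 − 0.01846 = 0.01711 K/W
L/(kA) = 0.01711 ⇒ k = 0.0325/(0.01711·18.8) = 0.101 W/m·K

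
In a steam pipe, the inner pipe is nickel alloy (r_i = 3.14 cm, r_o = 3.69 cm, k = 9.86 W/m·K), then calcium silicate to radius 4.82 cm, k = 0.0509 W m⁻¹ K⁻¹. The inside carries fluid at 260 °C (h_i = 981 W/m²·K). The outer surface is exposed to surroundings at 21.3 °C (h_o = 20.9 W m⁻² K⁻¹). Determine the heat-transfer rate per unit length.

Q' = 238 W/m

Treat each layer as a resistance in series:
  R'_conv,in = 1/(2πr h) = 1/(2π·0.0314·981) = 0.005167 m·K/W
  R'_nickel alloy = ln(0.0369/0.0314)/(2πk) = 0.1614/(2π·9.86) = 0.002605 m·K/W
  R'_calcium silicate = ln(0.0482/0.0369)/(2πk) = 0.2671/(2π·0.0509) = 0.8353 m·K/W
  R'_conv,out = 1/(2πr h) = 1/(2π·0.0482·20.9) = 0.1580 m·K/W
ΣR = 0.005167 + 0.002605 + 0.8353 + 0.1580 = 1.001 m·K/W
Q' = ΔT/ΣR = (260 °C − 21.3 °C)/1.001 = 238 W/m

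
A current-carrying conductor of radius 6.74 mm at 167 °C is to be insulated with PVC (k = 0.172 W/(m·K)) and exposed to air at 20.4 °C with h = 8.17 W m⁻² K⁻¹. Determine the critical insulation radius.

For a cylinder, r_cr = k_ins/h = 0.172/8.17 = 0.0211 m = 2.11 cm

r_cr = 2.11 cm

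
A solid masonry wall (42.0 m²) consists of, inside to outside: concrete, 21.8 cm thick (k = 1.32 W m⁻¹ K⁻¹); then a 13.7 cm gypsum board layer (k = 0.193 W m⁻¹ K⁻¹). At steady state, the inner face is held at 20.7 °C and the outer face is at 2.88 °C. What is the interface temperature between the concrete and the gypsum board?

T = 17.3 °C

Treat each layer as a resistance in series:
  R_concrete = L/(kA) = 0.218/(1.32·42.0) = 0.003932 K/W
  R_gypsum board = L/(kA) = 0.137/(0.193·42.0) = 0.01690 K/W
ΣR = 0.003932 + 0.01690 = 0.02083 K/W
Q = ΔT/ΣR = (20.7 °C − 2.88 °C)/0.02083 = 855.5 W
From the inner boundary to the concrete/gypsum board interface, ΣR_partial = 0.003932 K/W.
T_interface = T_in − Q·ΣR_partial = 20.7 °C − (855.5)(0.003932) = 17.3 °C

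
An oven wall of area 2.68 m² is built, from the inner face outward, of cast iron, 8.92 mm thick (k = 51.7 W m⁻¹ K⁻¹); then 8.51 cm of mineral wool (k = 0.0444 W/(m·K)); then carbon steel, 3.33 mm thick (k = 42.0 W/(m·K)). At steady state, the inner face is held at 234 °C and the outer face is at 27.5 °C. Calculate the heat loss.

Series thermal resistances, inner to outer:
  R_cast iron = L/(kA) = 0.00892/(51.7·2.68) = 6.438×10^-5 K/W
  R_mineral wool = L/(kA) = 0.0851/(0.0444·2.68) = 0.7152 K/W
  R_carbon steel = L/(kA) = 0.00333/(42.0·2.68) = 2.958×10^-5 K/W
ΣR = 6.438×10^-5 + 0.7152 + 2.958×10^-5 = 0.7153 K/W
Q = ΔT/ΣR = (234 °C − 27.5 °C)/0.7153 = 289 W

Q = 289 W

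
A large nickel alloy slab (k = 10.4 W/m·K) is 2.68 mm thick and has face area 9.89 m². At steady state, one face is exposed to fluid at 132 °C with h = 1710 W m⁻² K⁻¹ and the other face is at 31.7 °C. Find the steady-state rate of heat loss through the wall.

Q = 1180 kW

Treat each layer as a resistance in series:
  R_conv,in = 1/(hA) = 1/(1710·9.89) = 5.913×10^-5 K/W
  R_nickel alloy = L/(kA) = 0.00268/(10.4·9.89) = 2.606×10^-5 K/W
ΣR = 5.913×10^-5 + 2.606×10^-5 = 8.519×10^-5 K/W
Q = ΔT/ΣR = (132 °C − 31.7 °C)/8.519×10^-5 = 1.18×10^6 W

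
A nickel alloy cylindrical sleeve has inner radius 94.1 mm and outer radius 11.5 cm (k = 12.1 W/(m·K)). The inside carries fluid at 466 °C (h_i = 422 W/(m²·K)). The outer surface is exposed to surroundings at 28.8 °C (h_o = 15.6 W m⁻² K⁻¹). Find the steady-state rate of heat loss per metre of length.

Q' = 4580 W/m

Treat each layer as a resistance in series:
  R'_conv,in = 1/(2πr h) = 1/(2π·0.0941·422) = 0.004008 m·K/W
  R'_nickel alloy = ln(0.115/0.0941)/(2πk) = 0.2006/(2π·12.1) = 0.002638 m·K/W
  R'_conv,out = 1/(2πr h) = 1/(2π·0.115·15.6) = 0.08872 m·K/W
ΣR = 0.004008 + 0.002638 + 0.08872 = 0.09537 m·K/W
Q' = ΔT/ΣR = (466 °C − 28.8 °C)/0.09537 = 4580 W/m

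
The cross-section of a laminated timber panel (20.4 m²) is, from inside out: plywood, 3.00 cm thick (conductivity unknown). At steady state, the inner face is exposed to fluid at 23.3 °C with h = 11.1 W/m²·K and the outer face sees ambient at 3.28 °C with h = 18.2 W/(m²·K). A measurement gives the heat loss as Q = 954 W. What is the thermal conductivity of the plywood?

k = 0.106 W/m·K

ΣR = ΔT/Q = |23.3 − 3.28|/954 = 0.02099 K/W
Known resistances:
  R_conv,in = 1/(hA) = 1/(11.1·20.4) = 0.004416 K/W
  R_conv,out = 1/(hA) = 1/(18.2·20.4) = 0.002693 K/W
R_plywood = ΣR − ΣR_known = 0.02099 − 0.007109 = 0.01388 K/W
L/(kA) = 0.01388 ⇒ k = 0.0300/(0.01388·20.4) = 0.106 W/m·K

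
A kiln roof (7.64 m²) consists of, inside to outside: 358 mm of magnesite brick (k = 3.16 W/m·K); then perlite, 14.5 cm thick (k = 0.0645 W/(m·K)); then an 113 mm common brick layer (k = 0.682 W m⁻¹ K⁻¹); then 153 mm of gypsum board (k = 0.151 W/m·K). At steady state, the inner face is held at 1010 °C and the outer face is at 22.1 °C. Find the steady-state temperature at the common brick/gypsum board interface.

Treat each layer as a resistance in series:
  R_magnesite brick = L/(kA) = 0.358/(3.16·7.64) = 0.01483 K/W
  R_perlite = L/(kA) = 0.145/(0.0645·7.64) = 0.2942 K/W
  R_common brick = L/(kA) = 0.113/(0.682·7.64) = 0.02169 K/W
  R_gypsum board = L/(kA) = 0.153/(0.151·7.64) = 0.1326 K/W
ΣR = 0.01483 + 0.2942 + 0.02169 + 0.1326 = 0.4633 K/W
Q = ΔT/ΣR = (1010 °C − 22.1 °C)/0.4633 = 2132 W
From the inner boundary to the common brick/gypsum board interface, ΣR_partial = 0.3307 K/W.
T_interface = T_in − Q·ΣR_partial = 1010 °C − (2132)(0.3307) = 305 °C

T = 305 °C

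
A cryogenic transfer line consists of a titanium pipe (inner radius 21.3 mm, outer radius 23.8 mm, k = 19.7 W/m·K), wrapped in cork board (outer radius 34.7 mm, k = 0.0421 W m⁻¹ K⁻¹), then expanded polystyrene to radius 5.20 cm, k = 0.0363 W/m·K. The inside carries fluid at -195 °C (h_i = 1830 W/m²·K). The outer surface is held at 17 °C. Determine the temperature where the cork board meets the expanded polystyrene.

Treat each layer as a resistance in series:
  R'_conv,in = 1/(2πr h) = 1/(2π·0.0213·1830) = 0.004083 m·K/W
  R'_titanium = ln(0.0238/0.0213)/(2πk) = 0.1110/(2π·19.7) = 8.966×10^-4 m·K/W
  R'_cork board = ln(0.0347/0.0238)/(2πk) = 0.3771/(2π·0.0421) = 1.425 m·K/W
  R'_expanded polystyrene = ln(0.0520/0.0347)/(2πk) = 0.4045/(2π·0.0363) = 1.774 m·K/W
ΣR = 0.004083 + 8.966×10^-4 + 1.425 + 1.774 = 3.204 m·K/W
Q' = ΔT/ΣR = (-195 °C − 17 °C)/3.204 = -66.17 W/m
From the inner boundary to the cork board/expanded polystyrene interface, ΣR_partial = 1.430 m·K/W.
T_interface = T_in − Q'·ΣR_partial = -195 °C − (-66.17)(1.430) = -100 °C

T = -100 °C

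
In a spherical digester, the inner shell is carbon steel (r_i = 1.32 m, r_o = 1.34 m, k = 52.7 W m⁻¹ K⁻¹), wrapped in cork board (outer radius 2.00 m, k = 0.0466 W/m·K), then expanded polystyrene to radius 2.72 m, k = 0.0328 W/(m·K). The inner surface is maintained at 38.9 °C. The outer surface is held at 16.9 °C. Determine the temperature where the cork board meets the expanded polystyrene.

T = 26.4 °C

Treat each layer as a resistance in series:
  R_carbon steel = (1/1.32 − 1/1.34)/(4πk) = 0.01131/(4π·52.7) = 1.707×10^-5 K/W
  R_cork board = (1/1.34 − 1/2.00)/(4πk) = 0.2463/(4π·0.0466) = 0.4205 K/W
  R_expanded polystyrene = (1/2.00 − 1/2.72)/(4πk) = 0.1324/(4π·0.0328) = 0.3211 K/W
ΣR = 1.707×10^-5 + 0.4205 + 0.3211 = 0.7416 K/W
Q = ΔT/ΣR = (38.9 °C − 16.9 °C)/0.7416 = 29.67 W
From the inner boundary to the cork board/expanded polystyrene interface, ΣR_partial = 0.4205 K/W.
T_interface = T_in − Q·ΣR_partial = 38.9 °C − (29.67)(0.4205) = 26.4 °C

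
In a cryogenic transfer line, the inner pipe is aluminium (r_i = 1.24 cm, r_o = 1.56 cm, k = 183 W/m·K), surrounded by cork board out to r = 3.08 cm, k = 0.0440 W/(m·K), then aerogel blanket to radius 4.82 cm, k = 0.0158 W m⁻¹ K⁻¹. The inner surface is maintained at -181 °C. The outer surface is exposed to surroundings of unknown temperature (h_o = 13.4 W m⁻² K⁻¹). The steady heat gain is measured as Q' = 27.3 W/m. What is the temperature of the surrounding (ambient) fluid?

Series resistances:
  R'_aluminium = ln(0.0156/0.0124)/(2πk) = 0.2296/(2π·183) = 1.997×10^-4 m·K/W
  R'_cork board = ln(0.0308/0.0156)/(2πk) = 0.6802/(2π·0.0440) = 2.461 m·K/W
  R'_aerogel blanket = ln(0.0482/0.0308)/(2πk) = 0.4478/(2π·0.0158) = 4.511 m·K/W
  R'_conv,out = 1/(2πr h) = 1/(2π·0.0482·13.4) = 0.2464 m·K/W
ΣR = 7.218 m·K/W
ΔT = Q'·ΣR = 27.3 × 7.218 = 197.1 K
Heat flows inward, so T_out = T_in + ΔT = -181 + 197.1 = 16.1 °C

T_out = 16.1 °C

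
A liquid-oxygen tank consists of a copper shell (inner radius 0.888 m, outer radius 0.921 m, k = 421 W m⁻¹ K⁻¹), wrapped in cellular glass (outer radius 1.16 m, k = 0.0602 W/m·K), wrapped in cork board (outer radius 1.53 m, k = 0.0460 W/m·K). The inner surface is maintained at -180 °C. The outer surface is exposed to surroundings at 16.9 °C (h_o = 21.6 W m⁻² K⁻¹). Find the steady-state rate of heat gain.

Series thermal resistances, inner to outer:
  R_copper = (1/0.888 − 1/0.921)/(4πk) = 0.04035/(4π·421) = 7.627×10^-6 K/W
  R_cellular glass = (1/0.921 − 1/1.16)/(4πk) = 0.2237/(4π·0.0602) = 0.2957 K/W
  R_cork board = (1/1.16 − 1/1.53)/(4πk) = 0.2085/(4π·0.0460) = 0.3606 K/W
  R_conv,out = 1/(4πr²h) = 1/(4π·1.53²·21.6) = 0.001574 K/W
ΣR = 7.627×10^-6 + 0.2957 + 0.3606 + 0.001574 = 0.6579 K/W
Q = ΔT/ΣR = (-180 °C − 16.9 °C)/0.6579 = -299 W
(Negative Q ⇒ heat flows inward; heat gain = 299 W.)

Q = 299 W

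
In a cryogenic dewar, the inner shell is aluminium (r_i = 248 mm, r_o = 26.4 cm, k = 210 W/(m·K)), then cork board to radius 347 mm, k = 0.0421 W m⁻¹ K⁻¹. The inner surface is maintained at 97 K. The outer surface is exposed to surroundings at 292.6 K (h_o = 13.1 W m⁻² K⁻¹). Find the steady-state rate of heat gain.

Q = 111 W

Treat each layer as a resistance in series:
  R_aluminium = (1/0.248 − 1/0.264)/(4πk) = 0.2444/(4π·210) = 9.261×10^-5 K/W
  R_cork board = (1/0.264 − 1/0.347)/(4πk) = 0.9060/(4π·0.0421) = 1.713 K/W
  R_conv,out = 1/(4πr²h) = 1/(4π·0.347²·13.1) = 0.05045 K/W
ΣR = 9.261×10^-5 + 1.713 + 0.05045 = 1.764 K/W
Q = ΔT/ΣR = (97 K − 292.6 K)/1.764 = -111 W
(Negative Q ⇒ heat flows inward; heat gain = 111 W.)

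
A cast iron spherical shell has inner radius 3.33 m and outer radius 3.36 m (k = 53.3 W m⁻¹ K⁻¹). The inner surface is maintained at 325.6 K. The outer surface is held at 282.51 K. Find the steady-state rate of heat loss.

Q = 10800 kW

Q = 4πk·ΔT/(1/r₁ − 1/r₂) = 4π × 53.3 × 43.09 / (1/3.33 − 1/3.36) = 1.08×10^7 W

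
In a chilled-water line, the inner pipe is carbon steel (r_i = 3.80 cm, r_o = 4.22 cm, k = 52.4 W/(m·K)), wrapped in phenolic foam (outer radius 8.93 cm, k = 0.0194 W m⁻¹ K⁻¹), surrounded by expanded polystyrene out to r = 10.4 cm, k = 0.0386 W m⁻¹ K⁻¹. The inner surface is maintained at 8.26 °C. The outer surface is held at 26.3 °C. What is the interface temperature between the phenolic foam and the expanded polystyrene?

T = 24.6 °C

Resistance network (inner→outer):
  R'_carbon steel = ln(0.0422/0.0380)/(2πk) = 0.1048/(2π·52.4) = 3.184×10^-4 m·K/W
  R'_phenolic foam = ln(0.0893/0.0422)/(2πk) = 0.7496/(2π·0.0194) = 6.149 m·K/W
  R'_expanded polystyrene = ln(0.104/0.0893)/(2πk) = 0.1524/(2π·0.0386) = 0.6283 m·K/W
ΣR = 3.184×10^-4 + 6.149 + 0.6283 = 6.778 m·K/W
Q' = ΔT/ΣR = (8.26 °C − 26.3 °C)/6.778 = -2.662 W/m
From the inner boundary to the phenolic foam/expanded polystyrene interface, ΣR_partial = 6.149 m·K/W.
T_interface = T_in − Q'·ΣR_partial = 8.26 °C − (-2.662)(6.149) = 24.6 °C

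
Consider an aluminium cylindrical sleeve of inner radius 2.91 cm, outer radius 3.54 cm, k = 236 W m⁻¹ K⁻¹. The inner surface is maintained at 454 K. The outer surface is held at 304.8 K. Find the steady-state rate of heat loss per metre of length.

Q' = 1.13×10^6 W/m

Q' = 2πk·ΔT/ln(r₂/r₁) = 2π × 236 × 149.2 / ln(0.0354/0.0291) = 1.13×10^6 W/m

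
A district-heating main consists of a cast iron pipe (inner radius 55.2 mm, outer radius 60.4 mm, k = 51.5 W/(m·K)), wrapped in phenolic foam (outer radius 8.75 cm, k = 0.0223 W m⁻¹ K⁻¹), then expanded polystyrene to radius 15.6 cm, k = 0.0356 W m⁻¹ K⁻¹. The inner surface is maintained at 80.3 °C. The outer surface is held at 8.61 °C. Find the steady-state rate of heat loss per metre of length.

Resistance network (inner→outer):
  R'_cast iron = ln(0.0604/0.0552)/(2πk) = 0.09003/(2π·51.5) = 2.782×10^-4 m·K/W
  R'_phenolic foam = ln(0.0875/0.0604)/(2πk) = 0.3706/(2π·0.0223) = 2.645 m·K/W
  R'_expanded polystyrene = ln(0.156/0.0875)/(2πk) = 0.5782/(2π·0.0356) = 2.585 m·K/W
ΣR = 2.782×10^-4 + 2.645 + 2.585 = 5.230 m·K/W
Q' = ΔT/ΣR = (80.3 °C − 8.61 °C)/5.230 = 13.7 W/m

Q' = 13.7 W/m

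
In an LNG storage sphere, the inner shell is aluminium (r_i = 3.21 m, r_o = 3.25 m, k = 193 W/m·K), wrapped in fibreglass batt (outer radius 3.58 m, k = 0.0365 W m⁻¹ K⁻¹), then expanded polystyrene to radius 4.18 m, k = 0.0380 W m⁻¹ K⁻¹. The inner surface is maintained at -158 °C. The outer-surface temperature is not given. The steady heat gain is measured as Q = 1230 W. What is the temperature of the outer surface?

Series resistances:
  R_aluminium = (1/3.21 − 1/3.25)/(4πk) = 0.003834/(4π·193) = 1.581×10^-6 K/W
  R_fibreglass batt = (1/3.25 − 1/3.58)/(4πk) = 0.02836/(4π·0.0365) = 0.06184 K/W
  R_expanded polystyrene = (1/3.58 − 1/4.18)/(4πk) = 0.04010/(4π·0.0380) = 0.08397 K/W
ΣR = 0.1458 K/W
ΔT = Q·ΣR = 1230 × 0.1458 = 179.3 K
Heat flows inward, so T_out = T_in + ΔT = -158 + 179.3 = 21.3 °C

T_out = 21.3 °C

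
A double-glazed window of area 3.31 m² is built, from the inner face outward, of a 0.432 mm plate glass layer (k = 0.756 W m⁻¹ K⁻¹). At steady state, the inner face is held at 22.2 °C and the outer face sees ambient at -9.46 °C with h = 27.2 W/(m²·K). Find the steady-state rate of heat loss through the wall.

Series thermal resistances, inner to outer:
  R_plate glass = L/(kA) = 4.32×10^-4/(0.756·3.31) = 1.726×10^-4 K/W
  R_conv,out = 1/(hA) = 1/(27.2·3.31) = 0.01111 K/W
ΣR = 1.726×10^-4 + 0.01111 = 0.01128 K/W
Q = ΔT/ΣR = (22.2 °C − -9.46 °C)/0.01128 = 2810 W

Q = 2810 W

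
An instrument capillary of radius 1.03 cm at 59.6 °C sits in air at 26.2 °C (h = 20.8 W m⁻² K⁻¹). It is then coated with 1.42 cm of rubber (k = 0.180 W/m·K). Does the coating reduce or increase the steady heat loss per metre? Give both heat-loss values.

reduces: 45.0 → 31.0 W/m

Critical radius for a cylinder: r_cr = k/h = 0.00865 m = 0.865 cm.
Outer radius after coating: r₂ = 0.0103 + 0.0142 = 0.0245 m.
Since r₁ ≥ r_cr, any added insulation reduces the heat loss.
Bare: R = 1/(2πr₁h) = 0.7429 m·K/W; Q = 33.4/0.7429 = 45.0 W/m.
Coated: R = R_cond + R_conv = 1.078 m·K/W; Q = 33.4/1.078 = 31.0 W/m.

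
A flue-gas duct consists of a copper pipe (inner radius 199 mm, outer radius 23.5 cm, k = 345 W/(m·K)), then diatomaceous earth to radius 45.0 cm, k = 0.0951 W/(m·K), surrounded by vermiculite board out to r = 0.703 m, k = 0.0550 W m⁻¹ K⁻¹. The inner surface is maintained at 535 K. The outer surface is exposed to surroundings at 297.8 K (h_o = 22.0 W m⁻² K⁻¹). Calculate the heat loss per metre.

Series thermal resistances, inner to outer:
  R'_copper = ln(0.235/0.199)/(2πk) = 0.1663/(2π·345) = 7.671×10^-5 m·K/W
  R'_diatomaceous earth = ln(0.450/0.235)/(2πk) = 0.6497/(2π·0.0951) = 1.087 m·K/W
  R'_vermiculite board = ln(0.703/0.450)/(2πk) = 0.4461/(2π·0.0550) = 1.291 m·K/W
  R'_conv,out = 1/(2πr h) = 1/(2π·0.703·22.0) = 0.01029 m·K/W
ΣR = 7.671×10^-5 + 1.087 + 1.291 + 0.01029 = 2.388 m·K/W
Q' = ΔT/ΣR = (535 K − 297.8 K)/2.388 = 99.3 W/m

Q' = 99.3 W/m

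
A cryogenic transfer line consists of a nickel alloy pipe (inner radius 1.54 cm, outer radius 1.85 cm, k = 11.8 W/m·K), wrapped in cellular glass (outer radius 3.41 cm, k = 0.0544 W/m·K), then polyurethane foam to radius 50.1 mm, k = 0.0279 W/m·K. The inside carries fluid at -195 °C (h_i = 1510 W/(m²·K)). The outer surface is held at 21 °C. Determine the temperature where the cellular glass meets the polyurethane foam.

Resistance network (inner→outer):
  R'_conv,in = 1/(2πr h) = 1/(2π·0.0154·1510) = 0.006844 m·K/W
  R'_nickel alloy = ln(0.0185/0.0154)/(2πk) = 0.1834/(2π·11.8) = 0.002474 m·K/W
  R'_cellular glass = ln(0.0341/0.0185)/(2πk) = 0.6115/(2π·0.0544) = 1.789 m·K/W
  R'_polyurethane foam = ln(0.0501/0.0341)/(2πk) = 0.3847/(2π·0.0279) = 2.195 m·K/W
ΣR = 0.006844 + 0.002474 + 1.789 + 2.195 = 3.993 m·K/W
Q' = ΔT/ΣR = (-195 °C − 21 °C)/3.993 = -54.09 W/m
From the inner boundary to the cellular glass/polyurethane foam interface, ΣR_partial = 1.798 m·K/W.
T_interface = T_in − Q'·ΣR_partial = -195 °C − (-54.09)(1.798) = -97.7 °C

T = -97.7 °C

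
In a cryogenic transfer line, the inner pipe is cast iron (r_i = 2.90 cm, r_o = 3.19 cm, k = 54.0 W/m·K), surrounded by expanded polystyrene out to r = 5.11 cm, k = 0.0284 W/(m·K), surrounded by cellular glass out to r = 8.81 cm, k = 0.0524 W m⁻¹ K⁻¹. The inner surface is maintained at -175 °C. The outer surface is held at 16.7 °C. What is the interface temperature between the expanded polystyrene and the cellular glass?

Treat each layer as a resistance in series:
  R'_cast iron = ln(0.0319/0.0290)/(2πk) = 0.09531/(2π·54.0) = 2.809×10^-4 m·K/W
  R'_expanded polystyrene = ln(0.0511/0.0319)/(2πk) = 0.4712/(2π·0.0284) = 2.641 m·K/W
  R'_cellular glass = ln(0.0881/0.0511)/(2πk) = 0.5447/(2π·0.0524) = 1.654 m·K/W
ΣR = 2.809×10^-4 + 2.641 + 1.654 = 4.295 m·K/W
Q' = ΔT/ΣR = (-175 °C − 16.7 °C)/4.295 = -44.63 W/m
From the inner boundary to the expanded polystyrene/cellular glass interface, ΣR_partial = 2.641 m·K/W.
T_interface = T_in − Q'·ΣR_partial = -175 °C − (-44.63)(2.641) = -57.1 °C

T = -57.1 °C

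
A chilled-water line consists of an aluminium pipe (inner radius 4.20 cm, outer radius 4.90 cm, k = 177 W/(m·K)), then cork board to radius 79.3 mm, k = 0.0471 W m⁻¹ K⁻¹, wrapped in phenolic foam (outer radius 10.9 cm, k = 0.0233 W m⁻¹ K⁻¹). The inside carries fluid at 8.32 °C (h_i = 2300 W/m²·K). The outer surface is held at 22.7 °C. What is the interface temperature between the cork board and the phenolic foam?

Series thermal resistances, inner to outer:
  R'_conv,in = 1/(2πr h) = 1/(2π·0.0420·2300) = 0.001648 m·K/W
  R'_aluminium = ln(0.0490/0.0420)/(2πk) = 0.1542/(2π·177) = 1.386×10^-4 m·K/W
  R'_cork board = ln(0.0793/0.0490)/(2πk) = 0.4814/(2π·0.0471) = 1.627 m·K/W
  R'_phenolic foam = ln(0.109/0.0793)/(2πk) = 0.3181/(2π·0.0233) = 2.173 m·K/W
ΣR = 0.001648 + 1.386×10^-4 + 1.627 + 2.173 = 3.802 m·K/W
Q' = ΔT/ΣR = (8.32 °C − 22.7 °C)/3.802 = -3.782 W/m
From the inner boundary to the cork board/phenolic foam interface, ΣR_partial = 1.629 m·K/W.
T_interface = T_in − Q'·ΣR_partial = 8.32 °C − (-3.782)(1.629) = 14.5 °C

T = 14.5 °C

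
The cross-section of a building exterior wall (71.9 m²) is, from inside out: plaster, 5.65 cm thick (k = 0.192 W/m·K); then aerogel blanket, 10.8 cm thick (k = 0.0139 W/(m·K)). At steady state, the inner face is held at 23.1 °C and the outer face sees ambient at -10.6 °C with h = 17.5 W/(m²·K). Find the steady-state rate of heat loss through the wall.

Q = 298 W

Treat each layer as a resistance in series:
  R_plaster = L/(kA) = 0.0565/(0.192·71.9) = 0.004093 K/W
  R_aerogel blanket = L/(kA) = 0.108/(0.0139·71.9) = 0.1081 K/W
  R_conv,out = 1/(hA) = 1/(17.5·71.9) = 7.948×10^-4 K/W
ΣR = 0.004093 + 0.1081 + 7.948×10^-4 = 0.1130 K/W
Q = ΔT/ΣR = (23.1 °C − -10.6 °C)/0.1130 = 298 W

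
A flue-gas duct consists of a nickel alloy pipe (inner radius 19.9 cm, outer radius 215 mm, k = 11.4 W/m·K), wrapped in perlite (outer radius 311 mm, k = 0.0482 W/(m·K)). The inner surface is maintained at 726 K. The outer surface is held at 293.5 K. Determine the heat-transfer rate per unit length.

Treat each layer as a resistance in series:
  R'_nickel alloy = ln(0.215/0.199)/(2πk) = 0.07733/(2π·11.4) = 0.001080 m·K/W
  R'_perlite = ln(0.311/0.215)/(2πk) = 0.3692/(2π·0.0482) = 1.219 m·K/W
ΣR = 0.001080 + 1.219 = 1.220 m·K/W
Q' = ΔT/ΣR = (726 K − 293.5 K)/1.220 = 355 W/m

Q' = 355 W/m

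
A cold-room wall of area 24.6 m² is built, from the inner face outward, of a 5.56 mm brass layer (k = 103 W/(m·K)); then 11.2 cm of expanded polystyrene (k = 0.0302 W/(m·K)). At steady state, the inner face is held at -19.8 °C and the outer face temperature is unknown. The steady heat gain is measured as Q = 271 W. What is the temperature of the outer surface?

Series resistances:
  R_brass = L/(kA) = 0.00556/(103·24.6) = 2.194×10^-6 K/W
  R_expanded polystyrene = L/(kA) = 0.112/(0.0302·24.6) = 0.1508 K/W
ΣR = 0.1508 K/W
ΔT = Q·ΣR = 271 × 0.1508 = 40.87 K
Heat flows inward, so T_out = T_in + ΔT = -19.8 + 40.87 = 21.1 °C

T_out = 21.1 °C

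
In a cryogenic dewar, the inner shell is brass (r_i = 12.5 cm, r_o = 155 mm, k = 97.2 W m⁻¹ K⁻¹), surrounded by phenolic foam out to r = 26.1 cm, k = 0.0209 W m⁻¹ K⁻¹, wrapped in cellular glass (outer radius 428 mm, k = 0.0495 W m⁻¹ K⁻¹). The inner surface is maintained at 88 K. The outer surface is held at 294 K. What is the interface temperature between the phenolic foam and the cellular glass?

Resistance network (inner→outer):
  R_brass = (1/0.125 − 1/0.155)/(4πk) = 1.548/(4π·97.2) = 0.001268 K/W
  R_phenolic foam = (1/0.155 − 1/0.261)/(4πk) = 2.620/(4π·0.0209) = 9.976 K/W
  R_cellular glass = (1/0.261 − 1/0.428)/(4πk) = 1.495/(4π·0.0495) = 2.403 K/W
ΣR = 0.001268 + 9.976 + 2.403 = 12.38 K/W
Q = ΔT/ΣR = (88 K − 294 K)/12.38 = -16.64 W
From the inner boundary to the phenolic foam/cellular glass interface, ΣR_partial = 9.977 K/W.
T_interface = T_in − Q·ΣR_partial = 88 K − (-16.64)(9.977) = 254.0 K

T = 254.0 K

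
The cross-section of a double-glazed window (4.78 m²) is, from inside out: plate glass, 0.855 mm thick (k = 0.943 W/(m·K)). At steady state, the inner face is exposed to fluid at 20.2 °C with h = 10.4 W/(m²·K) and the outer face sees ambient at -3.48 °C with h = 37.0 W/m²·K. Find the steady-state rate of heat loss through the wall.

Q = 912 W

Resistance network (inner→outer):
  R_conv,in = 1/(hA) = 1/(10.4·4.78) = 0.02012 K/W
  R_plate glass = L/(kA) = 8.55×10^-4/(0.943·4.78) = 1.897×10^-4 K/W
  R_conv,out = 1/(hA) = 1/(37.0·4.78) = 0.005654 K/W
ΣR = 0.02012 + 1.897×10^-4 + 0.005654 = 0.02596 K/W
Q = ΔT/ΣR = (20.2 °C − -3.48 °C)/0.02596 = 912 W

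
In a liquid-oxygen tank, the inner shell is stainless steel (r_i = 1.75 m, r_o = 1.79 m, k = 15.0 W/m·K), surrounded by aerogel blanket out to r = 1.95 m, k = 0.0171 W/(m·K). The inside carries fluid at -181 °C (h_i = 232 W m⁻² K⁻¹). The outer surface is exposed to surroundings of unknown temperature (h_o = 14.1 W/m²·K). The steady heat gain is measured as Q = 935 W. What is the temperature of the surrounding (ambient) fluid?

Series resistances:
  R_conv,in = 1/(4πr²h) = 1/(4π·1.75²·232) = 1.120×10^-4 K/W
  R_stainless steel = (1/1.75 − 1/1.79)/(4πk) = 0.01277/(4π·15.0) = 6.774×10^-5 K/W
  R_aerogel blanket = (1/1.79 − 1/1.95)/(4πk) = 0.04584/(4π·0.0171) = 0.2133 K/W
  R_conv,out = 1/(4πr²h) = 1/(4π·1.95²·14.1) = 0.001484 K/W
ΣR = 0.2150 K/W
ΔT = Q·ΣR = 935 × 0.2150 = 201.0 K
Heat flows inward, so T_out = T_in + ΔT = -181 + 201.0 = 20.0 °C

T_out = 20.0 °C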